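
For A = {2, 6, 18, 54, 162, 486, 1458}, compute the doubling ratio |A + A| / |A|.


|A| = 7.
Compute A + A by enumerating all 49 pairs.
A + A = {4, 8, 12, 20, 24, 36, 56, 60, 72, 108, 164, 168, 180, 216, 324, 488, 492, 504, 540, 648, 972, 1460, 1464, 1476, 1512, 1620, 1944, 2916}, so |A + A| = 28.
K = |A + A| / |A| = 28/7 = 4/1 ≈ 4.0000.
Reference: AP of size 7 gives K = 13/7 ≈ 1.8571; a fully generic set of size 7 gives K ≈ 4.0000.

|A| = 7, |A + A| = 28, K = 28/7 = 4/1.


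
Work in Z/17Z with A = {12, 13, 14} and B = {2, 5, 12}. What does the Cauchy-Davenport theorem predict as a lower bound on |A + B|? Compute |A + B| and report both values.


Cauchy-Davenport: |A + B| ≥ min(p, |A| + |B| - 1) for A, B nonempty in Z/pZ.
|A| = 3, |B| = 3, p = 17.
CD lower bound = min(17, 3 + 3 - 1) = min(17, 5) = 5.
Compute A + B mod 17 directly:
a = 12: 12+2=14, 12+5=0, 12+12=7
a = 13: 13+2=15, 13+5=1, 13+12=8
a = 14: 14+2=16, 14+5=2, 14+12=9
A + B = {0, 1, 2, 7, 8, 9, 14, 15, 16}, so |A + B| = 9.
Verify: 9 ≥ 5? Yes ✓.

CD lower bound = 5, actual |A + B| = 9.


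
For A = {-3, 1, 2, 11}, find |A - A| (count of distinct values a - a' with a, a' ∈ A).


A - A = {a - a' : a, a' ∈ A}; |A| = 4.
Bounds: 2|A|-1 ≤ |A - A| ≤ |A|² - |A| + 1, i.e. 7 ≤ |A - A| ≤ 13.
Note: 0 ∈ A - A always (from a - a). The set is symmetric: if d ∈ A - A then -d ∈ A - A.
Enumerate nonzero differences d = a - a' with a > a' (then include -d):
Positive differences: {1, 4, 5, 9, 10, 14}
Full difference set: {0} ∪ (positive diffs) ∪ (negative diffs).
|A - A| = 1 + 2·6 = 13 (matches direct enumeration: 13).

|A - A| = 13


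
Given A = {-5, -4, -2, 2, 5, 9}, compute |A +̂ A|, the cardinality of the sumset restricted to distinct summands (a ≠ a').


Restricted sumset: A +̂ A = {a + a' : a ∈ A, a' ∈ A, a ≠ a'}.
Equivalently, take A + A and drop any sum 2a that is achievable ONLY as a + a for a ∈ A (i.e. sums representable only with equal summands).
Enumerate pairs (a, a') with a < a' (symmetric, so each unordered pair gives one sum; this covers all a ≠ a'):
  -5 + -4 = -9
  -5 + -2 = -7
  -5 + 2 = -3
  -5 + 5 = 0
  -5 + 9 = 4
  -4 + -2 = -6
  -4 + 2 = -2
  -4 + 5 = 1
  -4 + 9 = 5
  -2 + 2 = 0
  -2 + 5 = 3
  -2 + 9 = 7
  2 + 5 = 7
  2 + 9 = 11
  5 + 9 = 14
Collected distinct sums: {-9, -7, -6, -3, -2, 0, 1, 3, 4, 5, 7, 11, 14}
|A +̂ A| = 13
(Reference bound: |A +̂ A| ≥ 2|A| - 3 for |A| ≥ 2, with |A| = 6 giving ≥ 9.)

|A +̂ A| = 13


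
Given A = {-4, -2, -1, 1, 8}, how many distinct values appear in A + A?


A + A = {a + a' : a, a' ∈ A}; |A| = 5.
General bounds: 2|A| - 1 ≤ |A + A| ≤ |A|(|A|+1)/2, i.e. 9 ≤ |A + A| ≤ 15.
Lower bound 2|A|-1 is attained iff A is an arithmetic progression.
Enumerate sums a + a' for a ≤ a' (symmetric, so this suffices):
a = -4: -4+-4=-8, -4+-2=-6, -4+-1=-5, -4+1=-3, -4+8=4
a = -2: -2+-2=-4, -2+-1=-3, -2+1=-1, -2+8=6
a = -1: -1+-1=-2, -1+1=0, -1+8=7
a = 1: 1+1=2, 1+8=9
a = 8: 8+8=16
Distinct sums: {-8, -6, -5, -4, -3, -2, -1, 0, 2, 4, 6, 7, 9, 16}
|A + A| = 14

|A + A| = 14


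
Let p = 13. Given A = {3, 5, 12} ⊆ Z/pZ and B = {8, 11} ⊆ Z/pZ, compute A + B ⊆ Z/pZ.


Work in Z/13Z: reduce every sum a + b modulo 13.
Enumerate all 6 pairs:
a = 3: 3+8=11, 3+11=1
a = 5: 5+8=0, 5+11=3
a = 12: 12+8=7, 12+11=10
Distinct residues collected: {0, 1, 3, 7, 10, 11}
|A + B| = 6 (out of 13 total residues).

A + B = {0, 1, 3, 7, 10, 11}


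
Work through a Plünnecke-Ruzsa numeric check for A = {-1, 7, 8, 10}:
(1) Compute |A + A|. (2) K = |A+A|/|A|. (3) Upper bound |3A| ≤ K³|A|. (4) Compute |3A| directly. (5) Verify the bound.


|A| = 4.
Step 1: Compute A + A by enumerating all 16 pairs.
A + A = {-2, 6, 7, 9, 14, 15, 16, 17, 18, 20}, so |A + A| = 10.
Step 2: Doubling constant K = |A + A|/|A| = 10/4 = 10/4 ≈ 2.5000.
Step 3: Plünnecke-Ruzsa gives |3A| ≤ K³·|A| = (2.5000)³ · 4 ≈ 62.5000.
Step 4: Compute 3A = A + A + A directly by enumerating all triples (a,b,c) ∈ A³; |3A| = 19.
Step 5: Check 19 ≤ 62.5000? Yes ✓.

K = 10/4, Plünnecke-Ruzsa bound K³|A| ≈ 62.5000, |3A| = 19, inequality holds.


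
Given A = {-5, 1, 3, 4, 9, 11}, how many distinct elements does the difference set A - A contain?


A - A = {a - a' : a, a' ∈ A}; |A| = 6.
Bounds: 2|A|-1 ≤ |A - A| ≤ |A|² - |A| + 1, i.e. 11 ≤ |A - A| ≤ 31.
Note: 0 ∈ A - A always (from a - a). The set is symmetric: if d ∈ A - A then -d ∈ A - A.
Enumerate nonzero differences d = a - a' with a > a' (then include -d):
Positive differences: {1, 2, 3, 5, 6, 7, 8, 9, 10, 14, 16}
Full difference set: {0} ∪ (positive diffs) ∪ (negative diffs).
|A - A| = 1 + 2·11 = 23 (matches direct enumeration: 23).

|A - A| = 23


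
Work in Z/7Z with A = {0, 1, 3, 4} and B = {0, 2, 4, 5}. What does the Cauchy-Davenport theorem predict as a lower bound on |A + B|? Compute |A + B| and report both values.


Cauchy-Davenport: |A + B| ≥ min(p, |A| + |B| - 1) for A, B nonempty in Z/pZ.
|A| = 4, |B| = 4, p = 7.
CD lower bound = min(7, 4 + 4 - 1) = min(7, 7) = 7.
Compute A + B mod 7 directly:
a = 0: 0+0=0, 0+2=2, 0+4=4, 0+5=5
a = 1: 1+0=1, 1+2=3, 1+4=5, 1+5=6
a = 3: 3+0=3, 3+2=5, 3+4=0, 3+5=1
a = 4: 4+0=4, 4+2=6, 4+4=1, 4+5=2
A + B = {0, 1, 2, 3, 4, 5, 6}, so |A + B| = 7.
Verify: 7 ≥ 7? Yes ✓.

CD lower bound = 7, actual |A + B| = 7.


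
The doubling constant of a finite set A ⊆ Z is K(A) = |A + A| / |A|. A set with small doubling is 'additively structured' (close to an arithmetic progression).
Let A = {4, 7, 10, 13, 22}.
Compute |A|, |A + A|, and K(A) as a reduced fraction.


|A| = 5.
Compute A + A by enumerating all 25 pairs.
A + A = {8, 11, 14, 17, 20, 23, 26, 29, 32, 35, 44}, so |A + A| = 11.
K = |A + A| / |A| = 11/5 (already in lowest terms) ≈ 2.2000.
Reference: AP of size 5 gives K = 9/5 ≈ 1.8000; a fully generic set of size 5 gives K ≈ 3.0000.

|A| = 5, |A + A| = 11, K = 11/5.


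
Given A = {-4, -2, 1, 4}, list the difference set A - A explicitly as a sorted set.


A - A = {a - a' : a, a' ∈ A}.
Compute a - a' for each ordered pair (a, a'):
a = -4: -4--4=0, -4--2=-2, -4-1=-5, -4-4=-8
a = -2: -2--4=2, -2--2=0, -2-1=-3, -2-4=-6
a = 1: 1--4=5, 1--2=3, 1-1=0, 1-4=-3
a = 4: 4--4=8, 4--2=6, 4-1=3, 4-4=0
Collecting distinct values (and noting 0 appears from a-a):
A - A = {-8, -6, -5, -3, -2, 0, 2, 3, 5, 6, 8}
|A - A| = 11

A - A = {-8, -6, -5, -3, -2, 0, 2, 3, 5, 6, 8}


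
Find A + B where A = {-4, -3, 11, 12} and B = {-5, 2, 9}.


A + B = {a + b : a ∈ A, b ∈ B}.
Enumerate all |A|·|B| = 4·3 = 12 pairs (a, b) and collect distinct sums.
a = -4: -4+-5=-9, -4+2=-2, -4+9=5
a = -3: -3+-5=-8, -3+2=-1, -3+9=6
a = 11: 11+-5=6, 11+2=13, 11+9=20
a = 12: 12+-5=7, 12+2=14, 12+9=21
Collecting distinct sums: A + B = {-9, -8, -2, -1, 5, 6, 7, 13, 14, 20, 21}
|A + B| = 11

A + B = {-9, -8, -2, -1, 5, 6, 7, 13, 14, 20, 21}


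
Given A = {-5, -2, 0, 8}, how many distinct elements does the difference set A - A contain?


A - A = {a - a' : a, a' ∈ A}; |A| = 4.
Bounds: 2|A|-1 ≤ |A - A| ≤ |A|² - |A| + 1, i.e. 7 ≤ |A - A| ≤ 13.
Note: 0 ∈ A - A always (from a - a). The set is symmetric: if d ∈ A - A then -d ∈ A - A.
Enumerate nonzero differences d = a - a' with a > a' (then include -d):
Positive differences: {2, 3, 5, 8, 10, 13}
Full difference set: {0} ∪ (positive diffs) ∪ (negative diffs).
|A - A| = 1 + 2·6 = 13 (matches direct enumeration: 13).

|A - A| = 13


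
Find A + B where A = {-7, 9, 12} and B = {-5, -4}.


A + B = {a + b : a ∈ A, b ∈ B}.
Enumerate all |A|·|B| = 3·2 = 6 pairs (a, b) and collect distinct sums.
a = -7: -7+-5=-12, -7+-4=-11
a = 9: 9+-5=4, 9+-4=5
a = 12: 12+-5=7, 12+-4=8
Collecting distinct sums: A + B = {-12, -11, 4, 5, 7, 8}
|A + B| = 6

A + B = {-12, -11, 4, 5, 7, 8}


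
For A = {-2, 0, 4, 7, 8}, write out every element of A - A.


A - A = {a - a' : a, a' ∈ A}.
Compute a - a' for each ordered pair (a, a'):
a = -2: -2--2=0, -2-0=-2, -2-4=-6, -2-7=-9, -2-8=-10
a = 0: 0--2=2, 0-0=0, 0-4=-4, 0-7=-7, 0-8=-8
a = 4: 4--2=6, 4-0=4, 4-4=0, 4-7=-3, 4-8=-4
a = 7: 7--2=9, 7-0=7, 7-4=3, 7-7=0, 7-8=-1
a = 8: 8--2=10, 8-0=8, 8-4=4, 8-7=1, 8-8=0
Collecting distinct values (and noting 0 appears from a-a):
A - A = {-10, -9, -8, -7, -6, -4, -3, -2, -1, 0, 1, 2, 3, 4, 6, 7, 8, 9, 10}
|A - A| = 19

A - A = {-10, -9, -8, -7, -6, -4, -3, -2, -1, 0, 1, 2, 3, 4, 6, 7, 8, 9, 10}


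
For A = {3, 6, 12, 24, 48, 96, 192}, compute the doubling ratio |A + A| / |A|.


|A| = 7.
Compute A + A by enumerating all 49 pairs.
A + A = {6, 9, 12, 15, 18, 24, 27, 30, 36, 48, 51, 54, 60, 72, 96, 99, 102, 108, 120, 144, 192, 195, 198, 204, 216, 240, 288, 384}, so |A + A| = 28.
K = |A + A| / |A| = 28/7 = 4/1 ≈ 4.0000.
Reference: AP of size 7 gives K = 13/7 ≈ 1.8571; a fully generic set of size 7 gives K ≈ 4.0000.

|A| = 7, |A + A| = 28, K = 28/7 = 4/1.


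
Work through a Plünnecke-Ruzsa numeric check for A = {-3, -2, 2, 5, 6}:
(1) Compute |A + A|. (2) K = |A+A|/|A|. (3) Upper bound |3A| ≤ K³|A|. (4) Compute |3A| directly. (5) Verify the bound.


|A| = 5.
Step 1: Compute A + A by enumerating all 25 pairs.
A + A = {-6, -5, -4, -1, 0, 2, 3, 4, 7, 8, 10, 11, 12}, so |A + A| = 13.
Step 2: Doubling constant K = |A + A|/|A| = 13/5 = 13/5 ≈ 2.6000.
Step 3: Plünnecke-Ruzsa gives |3A| ≤ K³·|A| = (2.6000)³ · 5 ≈ 87.8800.
Step 4: Compute 3A = A + A + A directly by enumerating all triples (a,b,c) ∈ A³; |3A| = 25.
Step 5: Check 25 ≤ 87.8800? Yes ✓.

K = 13/5, Plünnecke-Ruzsa bound K³|A| ≈ 87.8800, |3A| = 25, inequality holds.


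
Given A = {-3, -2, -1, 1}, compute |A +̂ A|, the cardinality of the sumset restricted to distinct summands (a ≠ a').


Restricted sumset: A +̂ A = {a + a' : a ∈ A, a' ∈ A, a ≠ a'}.
Equivalently, take A + A and drop any sum 2a that is achievable ONLY as a + a for a ∈ A (i.e. sums representable only with equal summands).
Enumerate pairs (a, a') with a < a' (symmetric, so each unordered pair gives one sum; this covers all a ≠ a'):
  -3 + -2 = -5
  -3 + -1 = -4
  -3 + 1 = -2
  -2 + -1 = -3
  -2 + 1 = -1
  -1 + 1 = 0
Collected distinct sums: {-5, -4, -3, -2, -1, 0}
|A +̂ A| = 6
(Reference bound: |A +̂ A| ≥ 2|A| - 3 for |A| ≥ 2, with |A| = 4 giving ≥ 5.)

|A +̂ A| = 6


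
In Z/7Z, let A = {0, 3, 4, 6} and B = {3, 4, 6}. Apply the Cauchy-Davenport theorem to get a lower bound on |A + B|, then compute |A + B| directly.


Cauchy-Davenport: |A + B| ≥ min(p, |A| + |B| - 1) for A, B nonempty in Z/pZ.
|A| = 4, |B| = 3, p = 7.
CD lower bound = min(7, 4 + 3 - 1) = min(7, 6) = 6.
Compute A + B mod 7 directly:
a = 0: 0+3=3, 0+4=4, 0+6=6
a = 3: 3+3=6, 3+4=0, 3+6=2
a = 4: 4+3=0, 4+4=1, 4+6=3
a = 6: 6+3=2, 6+4=3, 6+6=5
A + B = {0, 1, 2, 3, 4, 5, 6}, so |A + B| = 7.
Verify: 7 ≥ 6? Yes ✓.

CD lower bound = 6, actual |A + B| = 7.


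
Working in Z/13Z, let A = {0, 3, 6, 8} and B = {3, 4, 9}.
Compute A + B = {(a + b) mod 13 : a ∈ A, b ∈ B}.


Work in Z/13Z: reduce every sum a + b modulo 13.
Enumerate all 12 pairs:
a = 0: 0+3=3, 0+4=4, 0+9=9
a = 3: 3+3=6, 3+4=7, 3+9=12
a = 6: 6+3=9, 6+4=10, 6+9=2
a = 8: 8+3=11, 8+4=12, 8+9=4
Distinct residues collected: {2, 3, 4, 6, 7, 9, 10, 11, 12}
|A + B| = 9 (out of 13 total residues).

A + B = {2, 3, 4, 6, 7, 9, 10, 11, 12}


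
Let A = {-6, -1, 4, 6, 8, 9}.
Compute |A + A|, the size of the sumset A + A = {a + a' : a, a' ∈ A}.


A + A = {a + a' : a, a' ∈ A}; |A| = 6.
General bounds: 2|A| - 1 ≤ |A + A| ≤ |A|(|A|+1)/2, i.e. 11 ≤ |A + A| ≤ 21.
Lower bound 2|A|-1 is attained iff A is an arithmetic progression.
Enumerate sums a + a' for a ≤ a' (symmetric, so this suffices):
a = -6: -6+-6=-12, -6+-1=-7, -6+4=-2, -6+6=0, -6+8=2, -6+9=3
a = -1: -1+-1=-2, -1+4=3, -1+6=5, -1+8=7, -1+9=8
a = 4: 4+4=8, 4+6=10, 4+8=12, 4+9=13
a = 6: 6+6=12, 6+8=14, 6+9=15
a = 8: 8+8=16, 8+9=17
a = 9: 9+9=18
Distinct sums: {-12, -7, -2, 0, 2, 3, 5, 7, 8, 10, 12, 13, 14, 15, 16, 17, 18}
|A + A| = 17

|A + A| = 17


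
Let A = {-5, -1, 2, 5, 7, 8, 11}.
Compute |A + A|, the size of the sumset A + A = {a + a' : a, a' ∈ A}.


A + A = {a + a' : a, a' ∈ A}; |A| = 7.
General bounds: 2|A| - 1 ≤ |A + A| ≤ |A|(|A|+1)/2, i.e. 13 ≤ |A + A| ≤ 28.
Lower bound 2|A|-1 is attained iff A is an arithmetic progression.
Enumerate sums a + a' for a ≤ a' (symmetric, so this suffices):
a = -5: -5+-5=-10, -5+-1=-6, -5+2=-3, -5+5=0, -5+7=2, -5+8=3, -5+11=6
a = -1: -1+-1=-2, -1+2=1, -1+5=4, -1+7=6, -1+8=7, -1+11=10
a = 2: 2+2=4, 2+5=7, 2+7=9, 2+8=10, 2+11=13
a = 5: 5+5=10, 5+7=12, 5+8=13, 5+11=16
a = 7: 7+7=14, 7+8=15, 7+11=18
a = 8: 8+8=16, 8+11=19
a = 11: 11+11=22
Distinct sums: {-10, -6, -3, -2, 0, 1, 2, 3, 4, 6, 7, 9, 10, 12, 13, 14, 15, 16, 18, 19, 22}
|A + A| = 21

|A + A| = 21


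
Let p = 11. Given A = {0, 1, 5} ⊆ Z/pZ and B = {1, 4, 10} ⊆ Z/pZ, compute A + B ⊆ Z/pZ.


Work in Z/11Z: reduce every sum a + b modulo 11.
Enumerate all 9 pairs:
a = 0: 0+1=1, 0+4=4, 0+10=10
a = 1: 1+1=2, 1+4=5, 1+10=0
a = 5: 5+1=6, 5+4=9, 5+10=4
Distinct residues collected: {0, 1, 2, 4, 5, 6, 9, 10}
|A + B| = 8 (out of 11 total residues).

A + B = {0, 1, 2, 4, 5, 6, 9, 10}


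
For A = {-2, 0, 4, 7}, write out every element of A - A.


A - A = {a - a' : a, a' ∈ A}.
Compute a - a' for each ordered pair (a, a'):
a = -2: -2--2=0, -2-0=-2, -2-4=-6, -2-7=-9
a = 0: 0--2=2, 0-0=0, 0-4=-4, 0-7=-7
a = 4: 4--2=6, 4-0=4, 4-4=0, 4-7=-3
a = 7: 7--2=9, 7-0=7, 7-4=3, 7-7=0
Collecting distinct values (and noting 0 appears from a-a):
A - A = {-9, -7, -6, -4, -3, -2, 0, 2, 3, 4, 6, 7, 9}
|A - A| = 13

A - A = {-9, -7, -6, -4, -3, -2, 0, 2, 3, 4, 6, 7, 9}


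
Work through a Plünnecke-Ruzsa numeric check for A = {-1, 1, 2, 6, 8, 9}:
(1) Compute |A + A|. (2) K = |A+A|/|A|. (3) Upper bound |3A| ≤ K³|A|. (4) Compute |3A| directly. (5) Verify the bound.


|A| = 6.
Step 1: Compute A + A by enumerating all 36 pairs.
A + A = {-2, 0, 1, 2, 3, 4, 5, 7, 8, 9, 10, 11, 12, 14, 15, 16, 17, 18}, so |A + A| = 18.
Step 2: Doubling constant K = |A + A|/|A| = 18/6 = 18/6 ≈ 3.0000.
Step 3: Plünnecke-Ruzsa gives |3A| ≤ K³·|A| = (3.0000)³ · 6 ≈ 162.0000.
Step 4: Compute 3A = A + A + A directly by enumerating all triples (a,b,c) ∈ A³; |3A| = 30.
Step 5: Check 30 ≤ 162.0000? Yes ✓.

K = 18/6, Plünnecke-Ruzsa bound K³|A| ≈ 162.0000, |3A| = 30, inequality holds.


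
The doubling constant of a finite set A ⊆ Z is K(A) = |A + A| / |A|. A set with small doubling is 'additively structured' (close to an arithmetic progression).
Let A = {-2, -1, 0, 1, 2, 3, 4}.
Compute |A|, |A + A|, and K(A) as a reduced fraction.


|A| = 7.
Compute A + A by enumerating all 49 pairs.
A + A = {-4, -3, -2, -1, 0, 1, 2, 3, 4, 5, 6, 7, 8}, so |A + A| = 13.
K = |A + A| / |A| = 13/7 (already in lowest terms) ≈ 1.8571.
Reference: AP of size 7 gives K = 13/7 ≈ 1.8571; a fully generic set of size 7 gives K ≈ 4.0000.

|A| = 7, |A + A| = 13, K = 13/7.


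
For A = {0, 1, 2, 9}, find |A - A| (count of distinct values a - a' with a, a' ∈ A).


A - A = {a - a' : a, a' ∈ A}; |A| = 4.
Bounds: 2|A|-1 ≤ |A - A| ≤ |A|² - |A| + 1, i.e. 7 ≤ |A - A| ≤ 13.
Note: 0 ∈ A - A always (from a - a). The set is symmetric: if d ∈ A - A then -d ∈ A - A.
Enumerate nonzero differences d = a - a' with a > a' (then include -d):
Positive differences: {1, 2, 7, 8, 9}
Full difference set: {0} ∪ (positive diffs) ∪ (negative diffs).
|A - A| = 1 + 2·5 = 11 (matches direct enumeration: 11).

|A - A| = 11


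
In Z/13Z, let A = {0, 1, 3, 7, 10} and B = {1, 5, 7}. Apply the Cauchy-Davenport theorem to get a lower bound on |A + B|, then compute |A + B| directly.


Cauchy-Davenport: |A + B| ≥ min(p, |A| + |B| - 1) for A, B nonempty in Z/pZ.
|A| = 5, |B| = 3, p = 13.
CD lower bound = min(13, 5 + 3 - 1) = min(13, 7) = 7.
Compute A + B mod 13 directly:
a = 0: 0+1=1, 0+5=5, 0+7=7
a = 1: 1+1=2, 1+5=6, 1+7=8
a = 3: 3+1=4, 3+5=8, 3+7=10
a = 7: 7+1=8, 7+5=12, 7+7=1
a = 10: 10+1=11, 10+5=2, 10+7=4
A + B = {1, 2, 4, 5, 6, 7, 8, 10, 11, 12}, so |A + B| = 10.
Verify: 10 ≥ 7? Yes ✓.

CD lower bound = 7, actual |A + B| = 10.


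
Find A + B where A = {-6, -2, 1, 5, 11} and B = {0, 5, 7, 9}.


A + B = {a + b : a ∈ A, b ∈ B}.
Enumerate all |A|·|B| = 5·4 = 20 pairs (a, b) and collect distinct sums.
a = -6: -6+0=-6, -6+5=-1, -6+7=1, -6+9=3
a = -2: -2+0=-2, -2+5=3, -2+7=5, -2+9=7
a = 1: 1+0=1, 1+5=6, 1+7=8, 1+9=10
a = 5: 5+0=5, 5+5=10, 5+7=12, 5+9=14
a = 11: 11+0=11, 11+5=16, 11+7=18, 11+9=20
Collecting distinct sums: A + B = {-6, -2, -1, 1, 3, 5, 6, 7, 8, 10, 11, 12, 14, 16, 18, 20}
|A + B| = 16

A + B = {-6, -2, -1, 1, 3, 5, 6, 7, 8, 10, 11, 12, 14, 16, 18, 20}


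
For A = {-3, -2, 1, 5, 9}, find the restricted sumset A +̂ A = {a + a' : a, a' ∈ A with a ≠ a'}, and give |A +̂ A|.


Restricted sumset: A +̂ A = {a + a' : a ∈ A, a' ∈ A, a ≠ a'}.
Equivalently, take A + A and drop any sum 2a that is achievable ONLY as a + a for a ∈ A (i.e. sums representable only with equal summands).
Enumerate pairs (a, a') with a < a' (symmetric, so each unordered pair gives one sum; this covers all a ≠ a'):
  -3 + -2 = -5
  -3 + 1 = -2
  -3 + 5 = 2
  -3 + 9 = 6
  -2 + 1 = -1
  -2 + 5 = 3
  -2 + 9 = 7
  1 + 5 = 6
  1 + 9 = 10
  5 + 9 = 14
Collected distinct sums: {-5, -2, -1, 2, 3, 6, 7, 10, 14}
|A +̂ A| = 9
(Reference bound: |A +̂ A| ≥ 2|A| - 3 for |A| ≥ 2, with |A| = 5 giving ≥ 7.)

|A +̂ A| = 9


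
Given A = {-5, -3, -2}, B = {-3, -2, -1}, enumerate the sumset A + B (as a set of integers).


A + B = {a + b : a ∈ A, b ∈ B}.
Enumerate all |A|·|B| = 3·3 = 9 pairs (a, b) and collect distinct sums.
a = -5: -5+-3=-8, -5+-2=-7, -5+-1=-6
a = -3: -3+-3=-6, -3+-2=-5, -3+-1=-4
a = -2: -2+-3=-5, -2+-2=-4, -2+-1=-3
Collecting distinct sums: A + B = {-8, -7, -6, -5, -4, -3}
|A + B| = 6

A + B = {-8, -7, -6, -5, -4, -3}


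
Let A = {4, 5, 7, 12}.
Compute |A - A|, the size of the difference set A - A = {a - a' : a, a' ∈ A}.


A - A = {a - a' : a, a' ∈ A}; |A| = 4.
Bounds: 2|A|-1 ≤ |A - A| ≤ |A|² - |A| + 1, i.e. 7 ≤ |A - A| ≤ 13.
Note: 0 ∈ A - A always (from a - a). The set is symmetric: if d ∈ A - A then -d ∈ A - A.
Enumerate nonzero differences d = a - a' with a > a' (then include -d):
Positive differences: {1, 2, 3, 5, 7, 8}
Full difference set: {0} ∪ (positive diffs) ∪ (negative diffs).
|A - A| = 1 + 2·6 = 13 (matches direct enumeration: 13).

|A - A| = 13


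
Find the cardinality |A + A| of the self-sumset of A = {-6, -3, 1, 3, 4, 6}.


A + A = {a + a' : a, a' ∈ A}; |A| = 6.
General bounds: 2|A| - 1 ≤ |A + A| ≤ |A|(|A|+1)/2, i.e. 11 ≤ |A + A| ≤ 21.
Lower bound 2|A|-1 is attained iff A is an arithmetic progression.
Enumerate sums a + a' for a ≤ a' (symmetric, so this suffices):
a = -6: -6+-6=-12, -6+-3=-9, -6+1=-5, -6+3=-3, -6+4=-2, -6+6=0
a = -3: -3+-3=-6, -3+1=-2, -3+3=0, -3+4=1, -3+6=3
a = 1: 1+1=2, 1+3=4, 1+4=5, 1+6=7
a = 3: 3+3=6, 3+4=7, 3+6=9
a = 4: 4+4=8, 4+6=10
a = 6: 6+6=12
Distinct sums: {-12, -9, -6, -5, -3, -2, 0, 1, 2, 3, 4, 5, 6, 7, 8, 9, 10, 12}
|A + A| = 18

|A + A| = 18


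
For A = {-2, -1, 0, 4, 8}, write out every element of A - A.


A - A = {a - a' : a, a' ∈ A}.
Compute a - a' for each ordered pair (a, a'):
a = -2: -2--2=0, -2--1=-1, -2-0=-2, -2-4=-6, -2-8=-10
a = -1: -1--2=1, -1--1=0, -1-0=-1, -1-4=-5, -1-8=-9
a = 0: 0--2=2, 0--1=1, 0-0=0, 0-4=-4, 0-8=-8
a = 4: 4--2=6, 4--1=5, 4-0=4, 4-4=0, 4-8=-4
a = 8: 8--2=10, 8--1=9, 8-0=8, 8-4=4, 8-8=0
Collecting distinct values (and noting 0 appears from a-a):
A - A = {-10, -9, -8, -6, -5, -4, -2, -1, 0, 1, 2, 4, 5, 6, 8, 9, 10}
|A - A| = 17

A - A = {-10, -9, -8, -6, -5, -4, -2, -1, 0, 1, 2, 4, 5, 6, 8, 9, 10}


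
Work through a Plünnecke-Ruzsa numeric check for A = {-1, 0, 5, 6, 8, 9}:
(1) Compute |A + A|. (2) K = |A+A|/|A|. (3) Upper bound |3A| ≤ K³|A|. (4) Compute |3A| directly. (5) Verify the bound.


|A| = 6.
Step 1: Compute A + A by enumerating all 36 pairs.
A + A = {-2, -1, 0, 4, 5, 6, 7, 8, 9, 10, 11, 12, 13, 14, 15, 16, 17, 18}, so |A + A| = 18.
Step 2: Doubling constant K = |A + A|/|A| = 18/6 = 18/6 ≈ 3.0000.
Step 3: Plünnecke-Ruzsa gives |3A| ≤ K³·|A| = (3.0000)³ · 6 ≈ 162.0000.
Step 4: Compute 3A = A + A + A directly by enumerating all triples (a,b,c) ∈ A³; |3A| = 29.
Step 5: Check 29 ≤ 162.0000? Yes ✓.

K = 18/6, Plünnecke-Ruzsa bound K³|A| ≈ 162.0000, |3A| = 29, inequality holds.


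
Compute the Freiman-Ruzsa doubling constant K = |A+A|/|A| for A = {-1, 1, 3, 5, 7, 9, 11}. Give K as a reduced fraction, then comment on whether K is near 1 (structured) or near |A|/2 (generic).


|A| = 7.
Compute A + A by enumerating all 49 pairs.
A + A = {-2, 0, 2, 4, 6, 8, 10, 12, 14, 16, 18, 20, 22}, so |A + A| = 13.
K = |A + A| / |A| = 13/7 (already in lowest terms) ≈ 1.8571.
Reference: AP of size 7 gives K = 13/7 ≈ 1.8571; a fully generic set of size 7 gives K ≈ 4.0000.

|A| = 7, |A + A| = 13, K = 13/7.


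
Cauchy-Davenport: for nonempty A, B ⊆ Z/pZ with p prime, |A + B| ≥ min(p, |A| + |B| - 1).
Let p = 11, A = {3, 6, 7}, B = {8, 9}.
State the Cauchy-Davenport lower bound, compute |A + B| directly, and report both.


Cauchy-Davenport: |A + B| ≥ min(p, |A| + |B| - 1) for A, B nonempty in Z/pZ.
|A| = 3, |B| = 2, p = 11.
CD lower bound = min(11, 3 + 2 - 1) = min(11, 4) = 4.
Compute A + B mod 11 directly:
a = 3: 3+8=0, 3+9=1
a = 6: 6+8=3, 6+9=4
a = 7: 7+8=4, 7+9=5
A + B = {0, 1, 3, 4, 5}, so |A + B| = 5.
Verify: 5 ≥ 4? Yes ✓.

CD lower bound = 4, actual |A + B| = 5.


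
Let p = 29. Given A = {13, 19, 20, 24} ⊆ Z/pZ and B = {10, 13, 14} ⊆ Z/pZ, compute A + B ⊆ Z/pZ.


Work in Z/29Z: reduce every sum a + b modulo 29.
Enumerate all 12 pairs:
a = 13: 13+10=23, 13+13=26, 13+14=27
a = 19: 19+10=0, 19+13=3, 19+14=4
a = 20: 20+10=1, 20+13=4, 20+14=5
a = 24: 24+10=5, 24+13=8, 24+14=9
Distinct residues collected: {0, 1, 3, 4, 5, 8, 9, 23, 26, 27}
|A + B| = 10 (out of 29 total residues).

A + B = {0, 1, 3, 4, 5, 8, 9, 23, 26, 27}


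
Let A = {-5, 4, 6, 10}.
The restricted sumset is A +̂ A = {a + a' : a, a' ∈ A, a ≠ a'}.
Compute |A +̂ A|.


Restricted sumset: A +̂ A = {a + a' : a ∈ A, a' ∈ A, a ≠ a'}.
Equivalently, take A + A and drop any sum 2a that is achievable ONLY as a + a for a ∈ A (i.e. sums representable only with equal summands).
Enumerate pairs (a, a') with a < a' (symmetric, so each unordered pair gives one sum; this covers all a ≠ a'):
  -5 + 4 = -1
  -5 + 6 = 1
  -5 + 10 = 5
  4 + 6 = 10
  4 + 10 = 14
  6 + 10 = 16
Collected distinct sums: {-1, 1, 5, 10, 14, 16}
|A +̂ A| = 6
(Reference bound: |A +̂ A| ≥ 2|A| - 3 for |A| ≥ 2, with |A| = 4 giving ≥ 5.)

|A +̂ A| = 6


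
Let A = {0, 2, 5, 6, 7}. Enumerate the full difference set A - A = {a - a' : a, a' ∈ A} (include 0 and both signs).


A - A = {a - a' : a, a' ∈ A}.
Compute a - a' for each ordered pair (a, a'):
a = 0: 0-0=0, 0-2=-2, 0-5=-5, 0-6=-6, 0-7=-7
a = 2: 2-0=2, 2-2=0, 2-5=-3, 2-6=-4, 2-7=-5
a = 5: 5-0=5, 5-2=3, 5-5=0, 5-6=-1, 5-7=-2
a = 6: 6-0=6, 6-2=4, 6-5=1, 6-6=0, 6-7=-1
a = 7: 7-0=7, 7-2=5, 7-5=2, 7-6=1, 7-7=0
Collecting distinct values (and noting 0 appears from a-a):
A - A = {-7, -6, -5, -4, -3, -2, -1, 0, 1, 2, 3, 4, 5, 6, 7}
|A - A| = 15

A - A = {-7, -6, -5, -4, -3, -2, -1, 0, 1, 2, 3, 4, 5, 6, 7}


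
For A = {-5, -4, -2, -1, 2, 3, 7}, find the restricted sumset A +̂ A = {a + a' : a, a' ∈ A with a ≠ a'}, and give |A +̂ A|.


Restricted sumset: A +̂ A = {a + a' : a ∈ A, a' ∈ A, a ≠ a'}.
Equivalently, take A + A and drop any sum 2a that is achievable ONLY as a + a for a ∈ A (i.e. sums representable only with equal summands).
Enumerate pairs (a, a') with a < a' (symmetric, so each unordered pair gives one sum; this covers all a ≠ a'):
  -5 + -4 = -9
  -5 + -2 = -7
  -5 + -1 = -6
  -5 + 2 = -3
  -5 + 3 = -2
  -5 + 7 = 2
  -4 + -2 = -6
  -4 + -1 = -5
  -4 + 2 = -2
  -4 + 3 = -1
  -4 + 7 = 3
  -2 + -1 = -3
  -2 + 2 = 0
  -2 + 3 = 1
  -2 + 7 = 5
  -1 + 2 = 1
  -1 + 3 = 2
  -1 + 7 = 6
  2 + 3 = 5
  2 + 7 = 9
  3 + 7 = 10
Collected distinct sums: {-9, -7, -6, -5, -3, -2, -1, 0, 1, 2, 3, 5, 6, 9, 10}
|A +̂ A| = 15
(Reference bound: |A +̂ A| ≥ 2|A| - 3 for |A| ≥ 2, with |A| = 7 giving ≥ 11.)

|A +̂ A| = 15


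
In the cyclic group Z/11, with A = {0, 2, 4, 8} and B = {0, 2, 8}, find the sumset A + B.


Work in Z/11Z: reduce every sum a + b modulo 11.
Enumerate all 12 pairs:
a = 0: 0+0=0, 0+2=2, 0+8=8
a = 2: 2+0=2, 2+2=4, 2+8=10
a = 4: 4+0=4, 4+2=6, 4+8=1
a = 8: 8+0=8, 8+2=10, 8+8=5
Distinct residues collected: {0, 1, 2, 4, 5, 6, 8, 10}
|A + B| = 8 (out of 11 total residues).

A + B = {0, 1, 2, 4, 5, 6, 8, 10}


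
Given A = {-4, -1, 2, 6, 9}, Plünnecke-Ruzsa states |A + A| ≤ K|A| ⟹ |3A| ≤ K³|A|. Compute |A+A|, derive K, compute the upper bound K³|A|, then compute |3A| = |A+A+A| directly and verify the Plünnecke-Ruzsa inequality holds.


|A| = 5.
Step 1: Compute A + A by enumerating all 25 pairs.
A + A = {-8, -5, -2, 1, 2, 4, 5, 8, 11, 12, 15, 18}, so |A + A| = 12.
Step 2: Doubling constant K = |A + A|/|A| = 12/5 = 12/5 ≈ 2.4000.
Step 3: Plünnecke-Ruzsa gives |3A| ≤ K³·|A| = (2.4000)³ · 5 ≈ 69.1200.
Step 4: Compute 3A = A + A + A directly by enumerating all triples (a,b,c) ∈ A³; |3A| = 22.
Step 5: Check 22 ≤ 69.1200? Yes ✓.

K = 12/5, Plünnecke-Ruzsa bound K³|A| ≈ 69.1200, |3A| = 22, inequality holds.


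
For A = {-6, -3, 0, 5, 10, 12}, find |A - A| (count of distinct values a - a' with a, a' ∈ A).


A - A = {a - a' : a, a' ∈ A}; |A| = 6.
Bounds: 2|A|-1 ≤ |A - A| ≤ |A|² - |A| + 1, i.e. 11 ≤ |A - A| ≤ 31.
Note: 0 ∈ A - A always (from a - a). The set is symmetric: if d ∈ A - A then -d ∈ A - A.
Enumerate nonzero differences d = a - a' with a > a' (then include -d):
Positive differences: {2, 3, 5, 6, 7, 8, 10, 11, 12, 13, 15, 16, 18}
Full difference set: {0} ∪ (positive diffs) ∪ (negative diffs).
|A - A| = 1 + 2·13 = 27 (matches direct enumeration: 27).

|A - A| = 27


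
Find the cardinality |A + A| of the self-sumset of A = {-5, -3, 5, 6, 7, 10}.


A + A = {a + a' : a, a' ∈ A}; |A| = 6.
General bounds: 2|A| - 1 ≤ |A + A| ≤ |A|(|A|+1)/2, i.e. 11 ≤ |A + A| ≤ 21.
Lower bound 2|A|-1 is attained iff A is an arithmetic progression.
Enumerate sums a + a' for a ≤ a' (symmetric, so this suffices):
a = -5: -5+-5=-10, -5+-3=-8, -5+5=0, -5+6=1, -5+7=2, -5+10=5
a = -3: -3+-3=-6, -3+5=2, -3+6=3, -3+7=4, -3+10=7
a = 5: 5+5=10, 5+6=11, 5+7=12, 5+10=15
a = 6: 6+6=12, 6+7=13, 6+10=16
a = 7: 7+7=14, 7+10=17
a = 10: 10+10=20
Distinct sums: {-10, -8, -6, 0, 1, 2, 3, 4, 5, 7, 10, 11, 12, 13, 14, 15, 16, 17, 20}
|A + A| = 19

|A + A| = 19


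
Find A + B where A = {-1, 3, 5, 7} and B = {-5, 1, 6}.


A + B = {a + b : a ∈ A, b ∈ B}.
Enumerate all |A|·|B| = 4·3 = 12 pairs (a, b) and collect distinct sums.
a = -1: -1+-5=-6, -1+1=0, -1+6=5
a = 3: 3+-5=-2, 3+1=4, 3+6=9
a = 5: 5+-5=0, 5+1=6, 5+6=11
a = 7: 7+-5=2, 7+1=8, 7+6=13
Collecting distinct sums: A + B = {-6, -2, 0, 2, 4, 5, 6, 8, 9, 11, 13}
|A + B| = 11

A + B = {-6, -2, 0, 2, 4, 5, 6, 8, 9, 11, 13}


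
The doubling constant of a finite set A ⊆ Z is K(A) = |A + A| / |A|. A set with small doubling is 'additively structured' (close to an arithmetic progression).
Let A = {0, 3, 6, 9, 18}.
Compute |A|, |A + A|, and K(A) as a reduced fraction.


|A| = 5.
Compute A + A by enumerating all 25 pairs.
A + A = {0, 3, 6, 9, 12, 15, 18, 21, 24, 27, 36}, so |A + A| = 11.
K = |A + A| / |A| = 11/5 (already in lowest terms) ≈ 2.2000.
Reference: AP of size 5 gives K = 9/5 ≈ 1.8000; a fully generic set of size 5 gives K ≈ 3.0000.

|A| = 5, |A + A| = 11, K = 11/5.


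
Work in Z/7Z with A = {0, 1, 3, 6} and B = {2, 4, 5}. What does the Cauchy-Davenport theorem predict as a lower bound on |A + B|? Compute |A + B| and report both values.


Cauchy-Davenport: |A + B| ≥ min(p, |A| + |B| - 1) for A, B nonempty in Z/pZ.
|A| = 4, |B| = 3, p = 7.
CD lower bound = min(7, 4 + 3 - 1) = min(7, 6) = 6.
Compute A + B mod 7 directly:
a = 0: 0+2=2, 0+4=4, 0+5=5
a = 1: 1+2=3, 1+4=5, 1+5=6
a = 3: 3+2=5, 3+4=0, 3+5=1
a = 6: 6+2=1, 6+4=3, 6+5=4
A + B = {0, 1, 2, 3, 4, 5, 6}, so |A + B| = 7.
Verify: 7 ≥ 6? Yes ✓.

CD lower bound = 6, actual |A + B| = 7.


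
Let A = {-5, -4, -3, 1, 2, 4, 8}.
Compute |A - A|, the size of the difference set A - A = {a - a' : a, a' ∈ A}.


A - A = {a - a' : a, a' ∈ A}; |A| = 7.
Bounds: 2|A|-1 ≤ |A - A| ≤ |A|² - |A| + 1, i.e. 13 ≤ |A - A| ≤ 43.
Note: 0 ∈ A - A always (from a - a). The set is symmetric: if d ∈ A - A then -d ∈ A - A.
Enumerate nonzero differences d = a - a' with a > a' (then include -d):
Positive differences: {1, 2, 3, 4, 5, 6, 7, 8, 9, 11, 12, 13}
Full difference set: {0} ∪ (positive diffs) ∪ (negative diffs).
|A - A| = 1 + 2·12 = 25 (matches direct enumeration: 25).

|A - A| = 25


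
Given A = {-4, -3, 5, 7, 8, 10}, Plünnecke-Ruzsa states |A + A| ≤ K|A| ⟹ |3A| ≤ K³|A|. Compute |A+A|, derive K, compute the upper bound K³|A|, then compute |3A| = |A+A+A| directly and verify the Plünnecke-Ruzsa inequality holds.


|A| = 6.
Step 1: Compute A + A by enumerating all 36 pairs.
A + A = {-8, -7, -6, 1, 2, 3, 4, 5, 6, 7, 10, 12, 13, 14, 15, 16, 17, 18, 20}, so |A + A| = 19.
Step 2: Doubling constant K = |A + A|/|A| = 19/6 = 19/6 ≈ 3.1667.
Step 3: Plünnecke-Ruzsa gives |3A| ≤ K³·|A| = (3.1667)³ · 6 ≈ 190.5278.
Step 4: Compute 3A = A + A + A directly by enumerating all triples (a,b,c) ∈ A³; |3A| = 36.
Step 5: Check 36 ≤ 190.5278? Yes ✓.

K = 19/6, Plünnecke-Ruzsa bound K³|A| ≈ 190.5278, |3A| = 36, inequality holds.


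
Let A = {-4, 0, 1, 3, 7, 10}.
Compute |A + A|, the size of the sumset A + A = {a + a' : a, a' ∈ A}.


A + A = {a + a' : a, a' ∈ A}; |A| = 6.
General bounds: 2|A| - 1 ≤ |A + A| ≤ |A|(|A|+1)/2, i.e. 11 ≤ |A + A| ≤ 21.
Lower bound 2|A|-1 is attained iff A is an arithmetic progression.
Enumerate sums a + a' for a ≤ a' (symmetric, so this suffices):
a = -4: -4+-4=-8, -4+0=-4, -4+1=-3, -4+3=-1, -4+7=3, -4+10=6
a = 0: 0+0=0, 0+1=1, 0+3=3, 0+7=7, 0+10=10
a = 1: 1+1=2, 1+3=4, 1+7=8, 1+10=11
a = 3: 3+3=6, 3+7=10, 3+10=13
a = 7: 7+7=14, 7+10=17
a = 10: 10+10=20
Distinct sums: {-8, -4, -3, -1, 0, 1, 2, 3, 4, 6, 7, 8, 10, 11, 13, 14, 17, 20}
|A + A| = 18

|A + A| = 18


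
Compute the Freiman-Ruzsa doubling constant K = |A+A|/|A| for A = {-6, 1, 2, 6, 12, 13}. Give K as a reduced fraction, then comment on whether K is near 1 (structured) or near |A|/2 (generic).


|A| = 6.
Compute A + A by enumerating all 36 pairs.
A + A = {-12, -5, -4, 0, 2, 3, 4, 6, 7, 8, 12, 13, 14, 15, 18, 19, 24, 25, 26}, so |A + A| = 19.
K = |A + A| / |A| = 19/6 (already in lowest terms) ≈ 3.1667.
Reference: AP of size 6 gives K = 11/6 ≈ 1.8333; a fully generic set of size 6 gives K ≈ 3.5000.

|A| = 6, |A + A| = 19, K = 19/6.


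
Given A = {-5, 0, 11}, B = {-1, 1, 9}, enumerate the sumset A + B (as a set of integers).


A + B = {a + b : a ∈ A, b ∈ B}.
Enumerate all |A|·|B| = 3·3 = 9 pairs (a, b) and collect distinct sums.
a = -5: -5+-1=-6, -5+1=-4, -5+9=4
a = 0: 0+-1=-1, 0+1=1, 0+9=9
a = 11: 11+-1=10, 11+1=12, 11+9=20
Collecting distinct sums: A + B = {-6, -4, -1, 1, 4, 9, 10, 12, 20}
|A + B| = 9

A + B = {-6, -4, -1, 1, 4, 9, 10, 12, 20}


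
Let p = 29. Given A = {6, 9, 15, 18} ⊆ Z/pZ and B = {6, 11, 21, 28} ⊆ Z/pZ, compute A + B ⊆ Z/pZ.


Work in Z/29Z: reduce every sum a + b modulo 29.
Enumerate all 16 pairs:
a = 6: 6+6=12, 6+11=17, 6+21=27, 6+28=5
a = 9: 9+6=15, 9+11=20, 9+21=1, 9+28=8
a = 15: 15+6=21, 15+11=26, 15+21=7, 15+28=14
a = 18: 18+6=24, 18+11=0, 18+21=10, 18+28=17
Distinct residues collected: {0, 1, 5, 7, 8, 10, 12, 14, 15, 17, 20, 21, 24, 26, 27}
|A + B| = 15 (out of 29 total residues).

A + B = {0, 1, 5, 7, 8, 10, 12, 14, 15, 17, 20, 21, 24, 26, 27}


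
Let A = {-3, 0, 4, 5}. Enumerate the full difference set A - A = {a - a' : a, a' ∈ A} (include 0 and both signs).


A - A = {a - a' : a, a' ∈ A}.
Compute a - a' for each ordered pair (a, a'):
a = -3: -3--3=0, -3-0=-3, -3-4=-7, -3-5=-8
a = 0: 0--3=3, 0-0=0, 0-4=-4, 0-5=-5
a = 4: 4--3=7, 4-0=4, 4-4=0, 4-5=-1
a = 5: 5--3=8, 5-0=5, 5-4=1, 5-5=0
Collecting distinct values (and noting 0 appears from a-a):
A - A = {-8, -7, -5, -4, -3, -1, 0, 1, 3, 4, 5, 7, 8}
|A - A| = 13

A - A = {-8, -7, -5, -4, -3, -1, 0, 1, 3, 4, 5, 7, 8}


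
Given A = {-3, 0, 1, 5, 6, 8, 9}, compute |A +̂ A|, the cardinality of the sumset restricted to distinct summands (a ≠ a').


Restricted sumset: A +̂ A = {a + a' : a ∈ A, a' ∈ A, a ≠ a'}.
Equivalently, take A + A and drop any sum 2a that is achievable ONLY as a + a for a ∈ A (i.e. sums representable only with equal summands).
Enumerate pairs (a, a') with a < a' (symmetric, so each unordered pair gives one sum; this covers all a ≠ a'):
  -3 + 0 = -3
  -3 + 1 = -2
  -3 + 5 = 2
  -3 + 6 = 3
  -3 + 8 = 5
  -3 + 9 = 6
  0 + 1 = 1
  0 + 5 = 5
  0 + 6 = 6
  0 + 8 = 8
  0 + 9 = 9
  1 + 5 = 6
  1 + 6 = 7
  1 + 8 = 9
  1 + 9 = 10
  5 + 6 = 11
  5 + 8 = 13
  5 + 9 = 14
  6 + 8 = 14
  6 + 9 = 15
  8 + 9 = 17
Collected distinct sums: {-3, -2, 1, 2, 3, 5, 6, 7, 8, 9, 10, 11, 13, 14, 15, 17}
|A +̂ A| = 16
(Reference bound: |A +̂ A| ≥ 2|A| - 3 for |A| ≥ 2, with |A| = 7 giving ≥ 11.)

|A +̂ A| = 16


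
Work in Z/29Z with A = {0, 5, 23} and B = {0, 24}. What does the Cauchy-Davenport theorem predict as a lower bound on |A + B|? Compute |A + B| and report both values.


Cauchy-Davenport: |A + B| ≥ min(p, |A| + |B| - 1) for A, B nonempty in Z/pZ.
|A| = 3, |B| = 2, p = 29.
CD lower bound = min(29, 3 + 2 - 1) = min(29, 4) = 4.
Compute A + B mod 29 directly:
a = 0: 0+0=0, 0+24=24
a = 5: 5+0=5, 5+24=0
a = 23: 23+0=23, 23+24=18
A + B = {0, 5, 18, 23, 24}, so |A + B| = 5.
Verify: 5 ≥ 4? Yes ✓.

CD lower bound = 4, actual |A + B| = 5.


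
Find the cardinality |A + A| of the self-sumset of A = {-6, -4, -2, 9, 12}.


A + A = {a + a' : a, a' ∈ A}; |A| = 5.
General bounds: 2|A| - 1 ≤ |A + A| ≤ |A|(|A|+1)/2, i.e. 9 ≤ |A + A| ≤ 15.
Lower bound 2|A|-1 is attained iff A is an arithmetic progression.
Enumerate sums a + a' for a ≤ a' (symmetric, so this suffices):
a = -6: -6+-6=-12, -6+-4=-10, -6+-2=-8, -6+9=3, -6+12=6
a = -4: -4+-4=-8, -4+-2=-6, -4+9=5, -4+12=8
a = -2: -2+-2=-4, -2+9=7, -2+12=10
a = 9: 9+9=18, 9+12=21
a = 12: 12+12=24
Distinct sums: {-12, -10, -8, -6, -4, 3, 5, 6, 7, 8, 10, 18, 21, 24}
|A + A| = 14

|A + A| = 14


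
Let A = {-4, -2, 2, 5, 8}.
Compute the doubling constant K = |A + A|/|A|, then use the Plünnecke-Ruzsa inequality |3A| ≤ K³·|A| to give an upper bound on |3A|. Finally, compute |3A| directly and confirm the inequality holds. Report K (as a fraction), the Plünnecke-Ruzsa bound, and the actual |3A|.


|A| = 5.
Step 1: Compute A + A by enumerating all 25 pairs.
A + A = {-8, -6, -4, -2, 0, 1, 3, 4, 6, 7, 10, 13, 16}, so |A + A| = 13.
Step 2: Doubling constant K = |A + A|/|A| = 13/5 = 13/5 ≈ 2.6000.
Step 3: Plünnecke-Ruzsa gives |3A| ≤ K³·|A| = (2.6000)³ · 5 ≈ 87.8800.
Step 4: Compute 3A = A + A + A directly by enumerating all triples (a,b,c) ∈ A³; |3A| = 24.
Step 5: Check 24 ≤ 87.8800? Yes ✓.

K = 13/5, Plünnecke-Ruzsa bound K³|A| ≈ 87.8800, |3A| = 24, inequality holds.


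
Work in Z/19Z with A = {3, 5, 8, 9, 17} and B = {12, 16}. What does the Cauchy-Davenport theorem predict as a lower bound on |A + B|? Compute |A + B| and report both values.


Cauchy-Davenport: |A + B| ≥ min(p, |A| + |B| - 1) for A, B nonempty in Z/pZ.
|A| = 5, |B| = 2, p = 19.
CD lower bound = min(19, 5 + 2 - 1) = min(19, 6) = 6.
Compute A + B mod 19 directly:
a = 3: 3+12=15, 3+16=0
a = 5: 5+12=17, 5+16=2
a = 8: 8+12=1, 8+16=5
a = 9: 9+12=2, 9+16=6
a = 17: 17+12=10, 17+16=14
A + B = {0, 1, 2, 5, 6, 10, 14, 15, 17}, so |A + B| = 9.
Verify: 9 ≥ 6? Yes ✓.

CD lower bound = 6, actual |A + B| = 9.


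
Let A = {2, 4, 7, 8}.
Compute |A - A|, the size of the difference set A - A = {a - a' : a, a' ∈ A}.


A - A = {a - a' : a, a' ∈ A}; |A| = 4.
Bounds: 2|A|-1 ≤ |A - A| ≤ |A|² - |A| + 1, i.e. 7 ≤ |A - A| ≤ 13.
Note: 0 ∈ A - A always (from a - a). The set is symmetric: if d ∈ A - A then -d ∈ A - A.
Enumerate nonzero differences d = a - a' with a > a' (then include -d):
Positive differences: {1, 2, 3, 4, 5, 6}
Full difference set: {0} ∪ (positive diffs) ∪ (negative diffs).
|A - A| = 1 + 2·6 = 13 (matches direct enumeration: 13).

|A - A| = 13


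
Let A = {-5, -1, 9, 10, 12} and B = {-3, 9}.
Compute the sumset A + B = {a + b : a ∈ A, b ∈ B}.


A + B = {a + b : a ∈ A, b ∈ B}.
Enumerate all |A|·|B| = 5·2 = 10 pairs (a, b) and collect distinct sums.
a = -5: -5+-3=-8, -5+9=4
a = -1: -1+-3=-4, -1+9=8
a = 9: 9+-3=6, 9+9=18
a = 10: 10+-3=7, 10+9=19
a = 12: 12+-3=9, 12+9=21
Collecting distinct sums: A + B = {-8, -4, 4, 6, 7, 8, 9, 18, 19, 21}
|A + B| = 10

A + B = {-8, -4, 4, 6, 7, 8, 9, 18, 19, 21}


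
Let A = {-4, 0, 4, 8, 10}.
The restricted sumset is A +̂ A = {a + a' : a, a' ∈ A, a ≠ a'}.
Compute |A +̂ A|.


Restricted sumset: A +̂ A = {a + a' : a ∈ A, a' ∈ A, a ≠ a'}.
Equivalently, take A + A and drop any sum 2a that is achievable ONLY as a + a for a ∈ A (i.e. sums representable only with equal summands).
Enumerate pairs (a, a') with a < a' (symmetric, so each unordered pair gives one sum; this covers all a ≠ a'):
  -4 + 0 = -4
  -4 + 4 = 0
  -4 + 8 = 4
  -4 + 10 = 6
  0 + 4 = 4
  0 + 8 = 8
  0 + 10 = 10
  4 + 8 = 12
  4 + 10 = 14
  8 + 10 = 18
Collected distinct sums: {-4, 0, 4, 6, 8, 10, 12, 14, 18}
|A +̂ A| = 9
(Reference bound: |A +̂ A| ≥ 2|A| - 3 for |A| ≥ 2, with |A| = 5 giving ≥ 7.)

|A +̂ A| = 9


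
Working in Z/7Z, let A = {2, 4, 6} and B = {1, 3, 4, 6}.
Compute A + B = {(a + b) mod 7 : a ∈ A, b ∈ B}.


Work in Z/7Z: reduce every sum a + b modulo 7.
Enumerate all 12 pairs:
a = 2: 2+1=3, 2+3=5, 2+4=6, 2+6=1
a = 4: 4+1=5, 4+3=0, 4+4=1, 4+6=3
a = 6: 6+1=0, 6+3=2, 6+4=3, 6+6=5
Distinct residues collected: {0, 1, 2, 3, 5, 6}
|A + B| = 6 (out of 7 total residues).

A + B = {0, 1, 2, 3, 5, 6}


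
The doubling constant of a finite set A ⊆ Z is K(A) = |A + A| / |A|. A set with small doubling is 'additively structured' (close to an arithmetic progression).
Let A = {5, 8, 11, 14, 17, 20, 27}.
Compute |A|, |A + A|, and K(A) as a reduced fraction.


|A| = 7.
Compute A + A by enumerating all 49 pairs.
A + A = {10, 13, 16, 19, 22, 25, 28, 31, 32, 34, 35, 37, 38, 40, 41, 44, 47, 54}, so |A + A| = 18.
K = |A + A| / |A| = 18/7 (already in lowest terms) ≈ 2.5714.
Reference: AP of size 7 gives K = 13/7 ≈ 1.8571; a fully generic set of size 7 gives K ≈ 4.0000.

|A| = 7, |A + A| = 18, K = 18/7.


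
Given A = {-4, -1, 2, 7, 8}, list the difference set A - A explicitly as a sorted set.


A - A = {a - a' : a, a' ∈ A}.
Compute a - a' for each ordered pair (a, a'):
a = -4: -4--4=0, -4--1=-3, -4-2=-6, -4-7=-11, -4-8=-12
a = -1: -1--4=3, -1--1=0, -1-2=-3, -1-7=-8, -1-8=-9
a = 2: 2--4=6, 2--1=3, 2-2=0, 2-7=-5, 2-8=-6
a = 7: 7--4=11, 7--1=8, 7-2=5, 7-7=0, 7-8=-1
a = 8: 8--4=12, 8--1=9, 8-2=6, 8-7=1, 8-8=0
Collecting distinct values (and noting 0 appears from a-a):
A - A = {-12, -11, -9, -8, -6, -5, -3, -1, 0, 1, 3, 5, 6, 8, 9, 11, 12}
|A - A| = 17

A - A = {-12, -11, -9, -8, -6, -5, -3, -1, 0, 1, 3, 5, 6, 8, 9, 11, 12}


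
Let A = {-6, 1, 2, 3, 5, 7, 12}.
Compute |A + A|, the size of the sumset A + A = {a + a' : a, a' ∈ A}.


A + A = {a + a' : a, a' ∈ A}; |A| = 7.
General bounds: 2|A| - 1 ≤ |A + A| ≤ |A|(|A|+1)/2, i.e. 13 ≤ |A + A| ≤ 28.
Lower bound 2|A|-1 is attained iff A is an arithmetic progression.
Enumerate sums a + a' for a ≤ a' (symmetric, so this suffices):
a = -6: -6+-6=-12, -6+1=-5, -6+2=-4, -6+3=-3, -6+5=-1, -6+7=1, -6+12=6
a = 1: 1+1=2, 1+2=3, 1+3=4, 1+5=6, 1+7=8, 1+12=13
a = 2: 2+2=4, 2+3=5, 2+5=7, 2+7=9, 2+12=14
a = 3: 3+3=6, 3+5=8, 3+7=10, 3+12=15
a = 5: 5+5=10, 5+7=12, 5+12=17
a = 7: 7+7=14, 7+12=19
a = 12: 12+12=24
Distinct sums: {-12, -5, -4, -3, -1, 1, 2, 3, 4, 5, 6, 7, 8, 9, 10, 12, 13, 14, 15, 17, 19, 24}
|A + A| = 22

|A + A| = 22


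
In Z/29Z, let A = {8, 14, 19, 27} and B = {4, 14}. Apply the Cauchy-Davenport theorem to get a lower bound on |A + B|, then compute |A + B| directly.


Cauchy-Davenport: |A + B| ≥ min(p, |A| + |B| - 1) for A, B nonempty in Z/pZ.
|A| = 4, |B| = 2, p = 29.
CD lower bound = min(29, 4 + 2 - 1) = min(29, 5) = 5.
Compute A + B mod 29 directly:
a = 8: 8+4=12, 8+14=22
a = 14: 14+4=18, 14+14=28
a = 19: 19+4=23, 19+14=4
a = 27: 27+4=2, 27+14=12
A + B = {2, 4, 12, 18, 22, 23, 28}, so |A + B| = 7.
Verify: 7 ≥ 5? Yes ✓.

CD lower bound = 5, actual |A + B| = 7.
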